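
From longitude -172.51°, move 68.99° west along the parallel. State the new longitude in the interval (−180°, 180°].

+118.50°

Start at -172.51°; shift −68.99° → -241.50°.
-241.50° lies outside (−180°, 180°]; add 360° → +118.50°.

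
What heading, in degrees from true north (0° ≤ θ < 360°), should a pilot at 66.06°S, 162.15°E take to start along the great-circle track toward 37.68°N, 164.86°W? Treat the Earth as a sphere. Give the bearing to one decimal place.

26.8°

Δλ = -164.86 − 162.15 = -327.01°; wrapped into (−180°, 180°]: 32.99°.
θ = atan2( sin Δλ · cos φ₂ , cos φ₁ · sin φ₂ − sin φ₁ · cos φ₂ · cos Δλ )
  = atan2(0.43093, 0.85475) = 26.755° → normalised to [0°, 360°): 26.755°.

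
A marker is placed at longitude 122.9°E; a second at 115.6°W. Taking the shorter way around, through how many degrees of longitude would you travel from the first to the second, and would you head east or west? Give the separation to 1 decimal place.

121.5° east

Raw difference: -115.6 − 122.9 = -238.5°.
Normalise into (−180°, 180°]: -238.5° + 360° = 121.5°.
Positive ⇒ the second point lies to the east; separation 121.5°.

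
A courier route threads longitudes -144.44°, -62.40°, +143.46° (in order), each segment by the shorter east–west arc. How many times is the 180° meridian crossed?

1

Leg 1: -144.44° → -62.40°, shortest Δλ = 82.04° (east) — does not cross 180°.
Leg 2: -62.40° → +143.46°, shortest Δλ = -154.14° (west) — crosses 180°.
Total crossings: 1.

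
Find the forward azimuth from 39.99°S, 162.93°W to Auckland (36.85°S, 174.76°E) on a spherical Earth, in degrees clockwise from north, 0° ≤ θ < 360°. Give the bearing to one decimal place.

Δλ = 174.76 − -162.93 = 337.69°; wrapped into (−180°, 180°]: -22.31°.
θ = atan2( sin Δλ · cos φ₂ , cos φ₁ · sin φ₂ − sin φ₁ · cos φ₂ · cos Δλ )
  = atan2(-0.30377, 0.01628) = -86.932° → normalised to [0°, 360°): 273.068°.

273.1°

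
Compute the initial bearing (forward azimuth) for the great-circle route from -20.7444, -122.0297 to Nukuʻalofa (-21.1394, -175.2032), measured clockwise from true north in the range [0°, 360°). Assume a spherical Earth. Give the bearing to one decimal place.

259.4°

Δλ = -175.2032 − -122.0297 = -53.1735°.
θ = atan2( sin Δλ · cos φ₂ , cos φ₁ · sin φ₂ − sin φ₁ · cos φ₂ · cos Δλ )
  = atan2(-0.74659, -0.13924) = -100.564° → normalised to [0°, 360°): 259.436°.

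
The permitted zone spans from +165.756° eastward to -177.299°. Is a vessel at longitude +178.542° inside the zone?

Yes

Band width going east from +165.756° to -177.299°: ((-177.299 − 165.756) mod 360) = 16.945°.
Offset of +178.542° east of the west edge: ((178.542 − 165.756) mod 360) = 12.786°.
12.786° ≤ 16.945° ⇒ inside.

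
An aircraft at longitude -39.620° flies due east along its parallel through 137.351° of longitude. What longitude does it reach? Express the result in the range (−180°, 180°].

+97.731°

Start at -39.620°; shift +137.351° → +97.731°.
+97.731° already lies in (−180°, 180°].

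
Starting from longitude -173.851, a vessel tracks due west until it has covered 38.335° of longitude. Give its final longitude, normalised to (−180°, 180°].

Start at -173.851°; shift −38.335° → -212.186°.
-212.186° lies outside (−180°, 180°]; add 360° → +147.814°.

+147.814°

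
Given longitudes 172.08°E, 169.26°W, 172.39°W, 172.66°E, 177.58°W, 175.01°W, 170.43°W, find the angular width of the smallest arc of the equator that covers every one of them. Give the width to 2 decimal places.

Sort the longitudes: -177.58°, -175.01°, -172.39°, -170.43°, -169.26°, +172.08°, +172.66°.
Eastward gaps between consecutive values (wrapping around): 2.57°, 2.62°, 1.96°, 1.17°, 341.34°, 0.58°, 9.76°.
Largest gap = 341.34° ⇒ minimal covering band is its complement: 360° − 341.34° = 18.66°.
Band runs from +172.08° eastward to -169.26°, crossing the antimeridian.

18.66°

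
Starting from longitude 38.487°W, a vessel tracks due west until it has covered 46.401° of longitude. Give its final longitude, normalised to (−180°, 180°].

Start at -38.487°; shift −46.401° → -84.888°.
-84.888° already lies in (−180°, 180°].

84.888°W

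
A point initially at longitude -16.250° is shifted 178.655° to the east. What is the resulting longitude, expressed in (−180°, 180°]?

+162.405°

Start at -16.250°; shift +178.655° → +162.405°.
+162.405° already lies in (−180°, 180°].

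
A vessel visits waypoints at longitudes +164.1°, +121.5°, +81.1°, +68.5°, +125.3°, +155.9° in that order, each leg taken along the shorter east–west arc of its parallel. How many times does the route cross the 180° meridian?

0

Leg 1: +164.1° → +121.5°, shortest Δλ = -42.6° (west) — does not cross 180°.
Leg 2: +121.5° → +81.1°, shortest Δλ = -40.4° (west) — does not cross 180°.
Leg 3: +81.1° → +68.5°, shortest Δλ = -12.6° (west) — does not cross 180°.
Leg 4: +68.5° → +125.3°, shortest Δλ = 56.8° (east) — does not cross 180°.
Leg 5: +125.3° → +155.9°, shortest Δλ = 30.6° (east) — does not cross 180°.
Total crossings: 0.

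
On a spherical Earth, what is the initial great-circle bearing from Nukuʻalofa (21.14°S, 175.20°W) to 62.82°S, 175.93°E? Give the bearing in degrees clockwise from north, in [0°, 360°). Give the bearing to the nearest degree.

186°

Δλ = 175.93 − -175.20 = 351.13°; wrapped into (−180°, 180°]: -8.87°.
θ = atan2( sin Δλ · cos φ₂ , cos φ₁ · sin φ₂ − sin φ₁ · cos φ₂ · cos Δλ )
  = atan2(-0.07043, -0.66694) = -173.972° → normalised to [0°, 360°): 186.028°.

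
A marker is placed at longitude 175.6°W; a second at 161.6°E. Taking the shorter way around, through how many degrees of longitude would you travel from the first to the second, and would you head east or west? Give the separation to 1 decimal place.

Raw difference: 161.6 − -175.6 = 337.2°.
Normalise into (−180°, 180°]: 337.2° − 360° = -22.8°.
Negative ⇒ the second point lies to the west; separation 22.8°.

22.8° west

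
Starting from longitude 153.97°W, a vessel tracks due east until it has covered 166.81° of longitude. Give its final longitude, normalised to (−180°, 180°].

12.84°E

Start at -153.97°; shift +166.81° → +12.84°.
+12.84° already lies in (−180°, 180°].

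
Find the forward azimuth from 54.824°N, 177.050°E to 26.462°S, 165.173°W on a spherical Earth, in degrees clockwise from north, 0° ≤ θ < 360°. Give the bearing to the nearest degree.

164°

Δλ = -165.173 − 177.050 = -342.223°; wrapped into (−180°, 180°]: 17.777°.
θ = atan2( sin Δλ · cos φ₂ , cos φ₁ · sin φ₂ − sin φ₁ · cos φ₂ · cos Δλ )
  = atan2(0.27333, -0.95352) = 164.005° → normalised to [0°, 360°): 164.005°.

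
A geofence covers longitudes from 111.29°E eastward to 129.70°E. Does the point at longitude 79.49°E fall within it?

No

Band width going east from +111.29° to +129.70°: ((129.70 − 111.29) mod 360) = 18.41°.
Offset of +79.49° east of the west edge: ((79.49 − 111.29) mod 360) = 328.20°.
328.20° > 18.41° ⇒ outside.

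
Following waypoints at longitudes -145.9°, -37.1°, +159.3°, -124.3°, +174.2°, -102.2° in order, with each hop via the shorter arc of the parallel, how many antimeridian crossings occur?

4

Leg 1: -145.9° → -37.1°, shortest Δλ = 108.8° (east) — does not cross 180°.
Leg 2: -37.1° → +159.3°, shortest Δλ = -163.6° (west) — crosses 180°.
Leg 3: +159.3° → -124.3°, shortest Δλ = 76.4° (east) — crosses 180°.
Leg 4: -124.3° → +174.2°, shortest Δλ = -61.5° (west) — crosses 180°.
Leg 5: +174.2° → -102.2°, shortest Δλ = 83.6° (east) — crosses 180°.
Total crossings: 4.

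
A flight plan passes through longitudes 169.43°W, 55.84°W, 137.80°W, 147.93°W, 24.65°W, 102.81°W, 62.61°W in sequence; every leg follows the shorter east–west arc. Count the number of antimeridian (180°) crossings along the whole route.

Leg 1: -169.43° → -55.84°, shortest Δλ = 113.59° (east) — does not cross 180°.
Leg 2: -55.84° → -137.80°, shortest Δλ = -81.96° (west) — does not cross 180°.
Leg 3: -137.80° → -147.93°, shortest Δλ = -10.13° (west) — does not cross 180°.
Leg 4: -147.93° → -24.65°, shortest Δλ = 123.28° (east) — does not cross 180°.
Leg 5: -24.65° → -102.81°, shortest Δλ = -78.16° (west) — does not cross 180°.
Leg 6: -102.81° → -62.61°, shortest Δλ = 40.2° (east) — does not cross 180°.
Total crossings: 0.

0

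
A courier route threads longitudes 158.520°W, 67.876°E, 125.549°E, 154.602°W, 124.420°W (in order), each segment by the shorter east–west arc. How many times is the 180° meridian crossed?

2

Leg 1: -158.520° → +67.876°, shortest Δλ = -133.604° (west) — crosses 180°.
Leg 2: +67.876° → +125.549°, shortest Δλ = 57.673° (east) — does not cross 180°.
Leg 3: +125.549° → -154.602°, shortest Δλ = 79.849° (east) — crosses 180°.
Leg 4: -154.602° → -124.420°, shortest Δλ = 30.182° (east) — does not cross 180°.
Total crossings: 2.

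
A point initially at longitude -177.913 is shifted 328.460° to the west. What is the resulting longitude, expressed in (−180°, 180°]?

-146.373°

Start at -177.913°; shift −328.460° → -506.373°.
-506.373° lies outside (−180°, 180°]; add 360° → -146.373°.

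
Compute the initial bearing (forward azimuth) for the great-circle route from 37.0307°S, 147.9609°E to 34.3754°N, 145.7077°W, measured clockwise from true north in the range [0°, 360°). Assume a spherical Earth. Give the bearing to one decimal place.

Δλ = -145.7077 − 147.9609 = -293.6686°; wrapped into (−180°, 180°]: 66.3314°.
θ = atan2( sin Δλ · cos φ₂ , cos φ₁ · sin φ₂ − sin φ₁ · cos φ₂ · cos Δλ )
  = atan2(0.75593, 0.65028) = 49.296° → normalised to [0°, 360°): 49.296°.

49.3°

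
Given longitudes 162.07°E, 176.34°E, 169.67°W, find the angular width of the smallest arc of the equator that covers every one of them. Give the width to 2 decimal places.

28.26°

Sort the longitudes: -169.67°, +162.07°, +176.34°.
Eastward gaps between consecutive values (wrapping around): 331.74°, 14.27°, 13.99°.
Largest gap = 331.74° ⇒ minimal covering band is its complement: 360° − 331.74° = 28.26°.
Band runs from +162.07° eastward to -169.67°, crossing the antimeridian.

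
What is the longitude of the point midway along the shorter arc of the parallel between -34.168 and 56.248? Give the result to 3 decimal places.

Signed shortest Δλ from -34.168° to +56.248° is +90.416°.
Midpoint longitude = -34.168° + (+90.416°)/2 = -34.168° + 45.208° = +11.040°.

+11.040°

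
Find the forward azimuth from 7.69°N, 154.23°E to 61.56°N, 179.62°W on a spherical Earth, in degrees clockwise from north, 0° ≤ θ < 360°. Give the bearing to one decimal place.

Δλ = -179.62 − 154.23 = -333.85°; wrapped into (−180°, 180°]: 26.15°.
θ = atan2( sin Δλ · cos φ₂ , cos φ₁ · sin φ₂ − sin φ₁ · cos φ₂ · cos Δλ )
  = atan2(0.20989, 0.81420) = 14.455° → normalised to [0°, 360°): 14.455°.

14.5°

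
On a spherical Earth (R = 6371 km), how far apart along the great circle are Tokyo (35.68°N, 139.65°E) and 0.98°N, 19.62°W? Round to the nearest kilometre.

15407 km

Δλ = -19.62 − 139.65 = -159.27°.
Δφ = 0.98 − 35.68 = -34.70°.
a = sin²(Δφ/2) + cos φ₁ · cos φ₂ · sin²(Δλ/2) = 0.874806.
c = 2·atan2(√a, √(1−a)) = 2.41827 rad → d = 6371·c ≈ 15406.81 km.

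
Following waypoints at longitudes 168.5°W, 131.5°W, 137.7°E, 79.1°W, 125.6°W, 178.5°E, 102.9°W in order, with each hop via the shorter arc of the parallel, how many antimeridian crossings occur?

4

Leg 1: -168.5° → -131.5°, shortest Δλ = 37.0° (east) — does not cross 180°.
Leg 2: -131.5° → +137.7°, shortest Δλ = -90.8° (west) — crosses 180°.
Leg 3: +137.7° → -79.1°, shortest Δλ = 143.2° (east) — crosses 180°.
Leg 4: -79.1° → -125.6°, shortest Δλ = -46.5° (west) — does not cross 180°.
Leg 5: -125.6° → +178.5°, shortest Δλ = -55.9° (west) — crosses 180°.
Leg 6: +178.5° → -102.9°, shortest Δλ = 78.6° (east) — crosses 180°.
Total crossings: 4.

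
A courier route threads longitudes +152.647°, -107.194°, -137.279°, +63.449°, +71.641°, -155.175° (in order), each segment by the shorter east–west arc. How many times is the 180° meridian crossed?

Leg 1: +152.647° → -107.194°, shortest Δλ = 100.159° (east) — crosses 180°.
Leg 2: -107.194° → -137.279°, shortest Δλ = -30.085° (west) — does not cross 180°.
Leg 3: -137.279° → +63.449°, shortest Δλ = -159.272° (west) — crosses 180°.
Leg 4: +63.449° → +71.641°, shortest Δλ = 8.192° (east) — does not cross 180°.
Leg 5: +71.641° → -155.175°, shortest Δλ = 133.184° (east) — crosses 180°.
Total crossings: 3.

3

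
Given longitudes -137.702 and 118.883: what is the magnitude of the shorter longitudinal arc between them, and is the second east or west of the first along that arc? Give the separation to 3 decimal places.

103.415° west

Raw difference: 118.883 − -137.702 = 256.585°.
Normalise into (−180°, 180°]: 256.585° − 360° = -103.415°.
Negative ⇒ the second point lies to the west; separation 103.415°.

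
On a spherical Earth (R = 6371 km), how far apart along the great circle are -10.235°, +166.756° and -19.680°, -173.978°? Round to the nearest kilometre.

Δλ = -173.978 − 166.756 = -340.734°; wrapped into (−180°, 180°]: 19.266°.
Δφ = -19.680 − -10.235 = -9.445°.
a = sin²(Δφ/2) + cos φ₁ · cos φ₂ · sin²(Δλ/2) = 0.032725.
c = 2·atan2(√a, √(1−a)) = 0.36380 rad → d = 6371·c ≈ 2317.78 km.

2318 km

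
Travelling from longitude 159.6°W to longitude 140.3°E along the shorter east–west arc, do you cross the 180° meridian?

Yes

Naïve |140.3 − -159.6| = 299.9° > 180°, so the shorter arc goes the other way round — across 180°.
Signed shortest Δλ = ((140.3 − -159.6 + 180) mod 360) − 180 = -60.1°.
Going west by 60.1° from -159.6° passes through 180° before reaching +140.3°.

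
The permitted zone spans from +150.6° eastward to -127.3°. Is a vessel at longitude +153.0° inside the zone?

Band width going east from +150.6° to -127.3°: ((-127.3 − 150.6) mod 360) = 82.1°.
Offset of +153.0° east of the west edge: ((153.0 − 150.6) mod 360) = 2.4°.
2.4° ≤ 82.1° ⇒ inside.

Yes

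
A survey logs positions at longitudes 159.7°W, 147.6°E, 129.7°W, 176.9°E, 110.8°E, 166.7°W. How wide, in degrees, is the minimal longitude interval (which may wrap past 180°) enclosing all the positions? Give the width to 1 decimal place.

Sort the longitudes: -166.7°, -159.7°, -129.7°, +110.8°, +147.6°, +176.9°.
Eastward gaps between consecutive values (wrapping around): 7.0°, 30.0°, 240.5°, 36.8°, 29.3°, 16.4°.
Largest gap = 240.5° ⇒ minimal covering band is its complement: 360° − 240.5° = 119.5°.
Band runs from +110.8° eastward to -129.7°, crossing the antimeridian.

119.5°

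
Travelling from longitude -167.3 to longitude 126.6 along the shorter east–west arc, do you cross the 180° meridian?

Naïve |126.6 − -167.3| = 293.9° > 180°, so the shorter arc goes the other way round — across 180°.
Signed shortest Δλ = ((126.6 − -167.3 + 180) mod 360) − 180 = -66.1°.
Going west by 66.1° from -167.3° passes through 180° before reaching +126.6°.

Yes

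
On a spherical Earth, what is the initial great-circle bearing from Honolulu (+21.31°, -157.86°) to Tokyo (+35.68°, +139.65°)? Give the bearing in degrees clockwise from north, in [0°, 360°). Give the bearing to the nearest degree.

Δλ = 139.65 − -157.86 = 297.51°; wrapped into (−180°, 180°]: -62.49°.
θ = atan2( sin Δλ · cos φ₂ , cos φ₁ · sin φ₂ − sin φ₁ · cos φ₂ · cos Δλ )
  = atan2(-0.72044, 0.40703) = -60.535° → normalised to [0°, 360°): 299.465°.

299°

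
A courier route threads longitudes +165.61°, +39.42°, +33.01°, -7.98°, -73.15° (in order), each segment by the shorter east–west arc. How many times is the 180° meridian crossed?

0

Leg 1: +165.61° → +39.42°, shortest Δλ = -126.19° (west) — does not cross 180°.
Leg 2: +39.42° → +33.01°, shortest Δλ = -6.41° (west) — does not cross 180°.
Leg 3: +33.01° → -7.98°, shortest Δλ = -40.99° (west) — does not cross 180°.
Leg 4: -7.98° → -73.15°, shortest Δλ = -65.17° (west) — does not cross 180°.
Total crossings: 0.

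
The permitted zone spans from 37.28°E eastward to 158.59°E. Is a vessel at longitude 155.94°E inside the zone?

Yes

Band width going east from +37.28° to +158.59°: ((158.59 − 37.28) mod 360) = 121.31°.
Offset of +155.94° east of the west edge: ((155.94 − 37.28) mod 360) = 118.66°.
118.66° ≤ 121.31° ⇒ inside.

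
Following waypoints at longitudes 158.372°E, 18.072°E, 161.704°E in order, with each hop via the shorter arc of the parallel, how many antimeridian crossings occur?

Leg 1: +158.372° → +18.072°, shortest Δλ = -140.3° (west) — does not cross 180°.
Leg 2: +18.072° → +161.704°, shortest Δλ = 143.632° (east) — does not cross 180°.
Total crossings: 0.

0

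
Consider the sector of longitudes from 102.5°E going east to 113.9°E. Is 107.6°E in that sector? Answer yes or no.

Band width going east from +102.5° to +113.9°: ((113.9 − 102.5) mod 360) = 11.4°.
Offset of +107.6° east of the west edge: ((107.6 − 102.5) mod 360) = 5.1°.
5.1° ≤ 11.4° ⇒ inside.

Yes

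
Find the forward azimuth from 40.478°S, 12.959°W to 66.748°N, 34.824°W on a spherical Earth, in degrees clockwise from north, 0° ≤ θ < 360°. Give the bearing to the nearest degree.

Δλ = -34.824 − -12.959 = -21.865°.
θ = atan2( sin Δλ · cos φ₂ , cos φ₁ · sin φ₂ − sin φ₁ · cos φ₂ · cos Δλ )
  = atan2(-0.14702, 0.93671) = -8.920° → normalised to [0°, 360°): 351.080°.

351°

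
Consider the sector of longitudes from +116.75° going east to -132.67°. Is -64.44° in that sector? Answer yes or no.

No

Band width going east from +116.75° to -132.67°: ((-132.67 − 116.75) mod 360) = 110.58°.
Offset of -64.44° east of the west edge: ((-64.44 − 116.75) mod 360) = 178.81°.
178.81° > 110.58° ⇒ outside.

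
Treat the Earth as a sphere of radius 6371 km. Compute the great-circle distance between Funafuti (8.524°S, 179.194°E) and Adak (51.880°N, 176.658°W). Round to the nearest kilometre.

Δλ = -176.658 − 179.194 = -355.852°; wrapped into (−180°, 180°]: 4.148°.
Δφ = 51.880 − -8.524 = 60.404°.
a = sin²(Δφ/2) + cos φ₁ · cos φ₂ · sin²(Δλ/2) = 0.253859.
c = 2·atan2(√a, √(1−a)) = 1.05609 rad → d = 6371·c ≈ 6728.33 km.

6728 km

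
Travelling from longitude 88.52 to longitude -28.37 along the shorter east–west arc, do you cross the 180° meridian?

No

Signed shortest Δλ = ((-28.37 − 88.52 + 180) mod 360) − 180 = -116.89°.
Going west by 116.89° from +88.52° reaches -28.37° without touching 180°.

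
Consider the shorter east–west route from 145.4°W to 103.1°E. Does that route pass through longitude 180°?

Yes

Naïve |103.1 − -145.4| = 248.5° > 180°, so the shorter arc goes the other way round — across 180°.
Signed shortest Δλ = ((103.1 − -145.4 + 180) mod 360) − 180 = -111.5°.
Going west by 111.5° from -145.4° passes through 180° before reaching +103.1°.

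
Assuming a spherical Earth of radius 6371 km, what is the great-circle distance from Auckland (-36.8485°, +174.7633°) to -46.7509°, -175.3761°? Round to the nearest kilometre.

1369 km

Δλ = -175.3761 − 174.7633 = -350.1394°; wrapped into (−180°, 180°]: 9.8606°.
Δφ = -46.7509 − -36.8485 = -9.9024°.
a = sin²(Δφ/2) + cos φ₁ · cos φ₂ · sin²(Δλ/2) = 0.011499.
c = 2·atan2(√a, √(1−a)) = 0.21488 rad → d = 6371·c ≈ 1368.99 km.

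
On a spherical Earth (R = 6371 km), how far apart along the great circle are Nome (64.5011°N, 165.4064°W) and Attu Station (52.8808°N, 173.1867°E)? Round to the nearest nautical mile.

Δλ = 173.1867 − -165.4064 = 338.5931°; wrapped into (−180°, 180°]: -21.4069°.
Δφ = 52.8808 − 64.5011 = -11.6203°.
a = sin²(Δφ/2) + cos φ₁ · cos φ₂ · sin²(Δλ/2) = 0.019209.
c = 2·atan2(√a, √(1−a)) = 0.27809 rad → d = 6371·c ≈ 1771.72 km ≈ 956.65 nmi.

957 nmi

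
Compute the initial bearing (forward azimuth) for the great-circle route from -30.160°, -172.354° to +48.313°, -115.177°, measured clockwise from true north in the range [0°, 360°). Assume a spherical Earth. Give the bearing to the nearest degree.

Δλ = -115.177 − -172.354 = 57.177°.
θ = atan2( sin Δλ · cos φ₂ , cos φ₁ · sin φ₂ − sin φ₁ · cos φ₂ · cos Δλ )
  = atan2(0.55888, 0.82681) = 34.057° → normalised to [0°, 360°): 34.057°.

34°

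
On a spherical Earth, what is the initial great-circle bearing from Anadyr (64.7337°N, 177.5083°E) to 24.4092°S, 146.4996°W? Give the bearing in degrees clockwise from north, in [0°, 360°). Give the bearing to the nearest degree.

148°

Δλ = -146.4996 − 177.5083 = -324.0079°; wrapped into (−180°, 180°]: 35.9921°.
θ = atan2( sin Δλ · cos φ₂ , cos φ₁ · sin φ₂ − sin φ₁ · cos φ₂ · cos Δλ )
  = atan2(0.53515, -0.84268) = 147.582° → normalised to [0°, 360°): 147.582°.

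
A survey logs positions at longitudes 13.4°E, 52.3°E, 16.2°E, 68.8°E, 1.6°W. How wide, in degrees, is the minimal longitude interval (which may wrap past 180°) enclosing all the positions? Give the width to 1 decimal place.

Sort the longitudes: -1.6°, +13.4°, +16.2°, +52.3°, +68.8°.
Eastward gaps between consecutive values (wrapping around): 15.0°, 2.8°, 36.1°, 16.5°, 289.6°.
Largest gap = 289.6° ⇒ minimal covering band is its complement: 360° − 289.6° = 70.4°.
Band runs from -1.6° eastward to +68.8°.

70.4°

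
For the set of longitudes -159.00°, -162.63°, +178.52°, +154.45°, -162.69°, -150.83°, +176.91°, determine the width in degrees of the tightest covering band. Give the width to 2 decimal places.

Sort the longitudes: -162.69°, -162.63°, -159.00°, -150.83°, +154.45°, +176.91°, +178.52°.
Eastward gaps between consecutive values (wrapping around): 0.06°, 3.63°, 8.17°, 305.28°, 22.46°, 1.61°, 18.79°.
Largest gap = 305.28° ⇒ minimal covering band is its complement: 360° − 305.28° = 54.72°.
Band runs from +154.45° eastward to -150.83°, crossing the antimeridian.

54.72°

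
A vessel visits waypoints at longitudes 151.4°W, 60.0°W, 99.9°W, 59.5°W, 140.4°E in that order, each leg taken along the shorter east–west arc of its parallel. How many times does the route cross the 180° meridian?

1

Leg 1: -151.4° → -60.0°, shortest Δλ = 91.4° (east) — does not cross 180°.
Leg 2: -60.0° → -99.9°, shortest Δλ = -39.9° (west) — does not cross 180°.
Leg 3: -99.9° → -59.5°, shortest Δλ = 40.4° (east) — does not cross 180°.
Leg 4: -59.5° → +140.4°, shortest Δλ = -160.1° (west) — crosses 180°.
Total crossings: 1.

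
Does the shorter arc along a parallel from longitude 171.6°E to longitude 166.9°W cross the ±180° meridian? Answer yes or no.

Yes

Naïve |-166.9 − 171.6| = 338.5° > 180°, so the shorter arc goes the other way round — across 180°.
Signed shortest Δλ = ((-166.9 − 171.6 + 180) mod 360) − 180 = 21.5°.
Going east by 21.5° from +171.6° passes through 180° before reaching -166.9°.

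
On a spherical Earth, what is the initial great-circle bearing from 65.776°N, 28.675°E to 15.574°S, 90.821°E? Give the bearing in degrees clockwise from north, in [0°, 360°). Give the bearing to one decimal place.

Δλ = 90.821 − 28.675 = 62.146°.
θ = atan2( sin Δλ · cos φ₂ , cos φ₁ · sin φ₂ − sin φ₁ · cos φ₂ · cos Δλ )
  = atan2(0.85168, -0.52060) = 121.436° → normalised to [0°, 360°): 121.436°.

121.4°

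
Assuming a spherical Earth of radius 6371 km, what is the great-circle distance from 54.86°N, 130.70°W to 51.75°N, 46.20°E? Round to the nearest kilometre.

8157 km

Δλ = 46.20 − -130.70 = 176.90°.
Δφ = 51.75 − 54.86 = -3.11°.
a = sin²(Δφ/2) + cos φ₁ · cos φ₂ · sin²(Δλ/2) = 0.356811.
c = 2·atan2(√a, √(1−a)) = 1.28035 rad → d = 6371·c ≈ 8157.13 km.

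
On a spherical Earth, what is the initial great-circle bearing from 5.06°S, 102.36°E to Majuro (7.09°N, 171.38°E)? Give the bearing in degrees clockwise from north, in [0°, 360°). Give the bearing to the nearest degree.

81°

Δλ = 171.38 − 102.36 = 69.02°.
θ = atan2( sin Δλ · cos φ₂ , cos φ₁ · sin φ₂ − sin φ₁ · cos φ₂ · cos Δλ )
  = atan2(0.92657, 0.15428) = 80.546° → normalised to [0°, 360°): 80.546°.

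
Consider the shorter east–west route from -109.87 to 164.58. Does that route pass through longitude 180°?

Yes

Naïve |164.58 − -109.87| = 274.45° > 180°, so the shorter arc goes the other way round — across 180°.
Signed shortest Δλ = ((164.58 − -109.87 + 180) mod 360) − 180 = -85.55°.
Going west by 85.55° from -109.87° passes through 180° before reaching +164.58°.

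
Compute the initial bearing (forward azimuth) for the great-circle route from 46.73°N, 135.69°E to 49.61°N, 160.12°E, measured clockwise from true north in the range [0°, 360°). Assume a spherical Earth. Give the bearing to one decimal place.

71.0°

Δλ = 160.12 − 135.69 = 24.43°.
θ = atan2( sin Δλ · cos φ₂ , cos φ₁ · sin φ₂ − sin φ₁ · cos φ₂ · cos Δλ )
  = atan2(0.26800, 0.09249) = 70.960° → normalised to [0°, 360°): 70.960°.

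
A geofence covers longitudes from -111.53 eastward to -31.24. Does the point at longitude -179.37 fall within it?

No

Band width going east from -111.53° to -31.24°: ((-31.24 − -111.53) mod 360) = 80.29°.
Offset of -179.37° east of the west edge: ((-179.37 − -111.53) mod 360) = 292.16°.
292.16° > 80.29° ⇒ outside.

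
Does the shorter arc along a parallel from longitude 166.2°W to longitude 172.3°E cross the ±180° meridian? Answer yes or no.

Naïve |172.3 − -166.2| = 338.5° > 180°, so the shorter arc goes the other way round — across 180°.
Signed shortest Δλ = ((172.3 − -166.2 + 180) mod 360) − 180 = -21.5°.
Going west by 21.5° from -166.2° passes through 180° before reaching +172.3°.

Yes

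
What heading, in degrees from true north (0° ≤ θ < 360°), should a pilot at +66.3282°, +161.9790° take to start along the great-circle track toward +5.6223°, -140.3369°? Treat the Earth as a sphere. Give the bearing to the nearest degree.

118°

Δλ = -140.3369 − 161.9790 = -302.3159°; wrapped into (−180°, 180°]: 57.6841°.
θ = atan2( sin Δλ · cos φ₂ , cos φ₁ · sin φ₂ − sin φ₁ · cos φ₂ · cos Δλ )
  = atan2(0.84105, -0.44792) = 118.038° → normalised to [0°, 360°): 118.038°.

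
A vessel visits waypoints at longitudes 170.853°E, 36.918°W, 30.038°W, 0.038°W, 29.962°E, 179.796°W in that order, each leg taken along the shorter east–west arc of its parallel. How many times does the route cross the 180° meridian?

2

Leg 1: +170.853° → -36.918°, shortest Δλ = 152.229° (east) — crosses 180°.
Leg 2: -36.918° → -30.038°, shortest Δλ = 6.88° (east) — does not cross 180°.
Leg 3: -30.038° → -0.038°, shortest Δλ = 30.0° (east) — does not cross 180°.
Leg 4: -0.038° → +29.962°, shortest Δλ = 30.0° (east) — does not cross 180°.
Leg 5: +29.962° → -179.796°, shortest Δλ = 150.242° (east) — crosses 180°.
Total crossings: 2.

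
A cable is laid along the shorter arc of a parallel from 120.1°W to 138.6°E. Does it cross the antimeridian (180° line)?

Yes

Naïve |138.6 − -120.1| = 258.7° > 180°, so the shorter arc goes the other way round — across 180°.
Signed shortest Δλ = ((138.6 − -120.1 + 180) mod 360) − 180 = -101.3°.
Going west by 101.3° from -120.1° passes through 180° before reaching +138.6°.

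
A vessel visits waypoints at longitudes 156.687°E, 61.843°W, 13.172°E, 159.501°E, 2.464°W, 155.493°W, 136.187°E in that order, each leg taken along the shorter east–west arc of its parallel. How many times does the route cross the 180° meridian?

Leg 1: +156.687° → -61.843°, shortest Δλ = 141.47° (east) — crosses 180°.
Leg 2: -61.843° → +13.172°, shortest Δλ = 75.015° (east) — does not cross 180°.
Leg 3: +13.172° → +159.501°, shortest Δλ = 146.329° (east) — does not cross 180°.
Leg 4: +159.501° → -2.464°, shortest Δλ = -161.965° (west) — does not cross 180°.
Leg 5: -2.464° → -155.493°, shortest Δλ = -153.029° (west) — does not cross 180°.
Leg 6: -155.493° → +136.187°, shortest Δλ = -68.32° (west) — crosses 180°.
Total crossings: 2.

2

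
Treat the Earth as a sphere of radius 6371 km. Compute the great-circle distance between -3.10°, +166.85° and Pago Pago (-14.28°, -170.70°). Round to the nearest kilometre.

2759 km

Δλ = -170.70 − 166.85 = -337.55°; wrapped into (−180°, 180°]: 22.45°.
Δφ = -14.28 − -3.10 = -11.18°.
a = sin²(Δφ/2) + cos φ₁ · cos φ₂ · sin²(Δλ/2) = 0.046157.
c = 2·atan2(√a, √(1−a)) = 0.43306 rad → d = 6371·c ≈ 2759.04 km.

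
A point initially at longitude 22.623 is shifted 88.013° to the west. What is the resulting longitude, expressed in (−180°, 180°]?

Start at +22.623°; shift −88.013° → -65.390°.
-65.390° already lies in (−180°, 180°].

-65.390°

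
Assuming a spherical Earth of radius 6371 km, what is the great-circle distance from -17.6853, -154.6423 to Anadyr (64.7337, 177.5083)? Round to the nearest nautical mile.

Δλ = 177.5083 − -154.6423 = 332.1506°; wrapped into (−180°, 180°]: -27.8494°.
Δφ = 64.7337 − -17.6853 = 82.4190°.
a = sin²(Δφ/2) + cos φ₁ · cos φ₂ · sin²(Δλ/2) = 0.457586.
c = 2·atan2(√a, √(1−a)) = 1.48587 rad → d = 6371·c ≈ 9466.45 km ≈ 5111.47 nmi.

5111 nmi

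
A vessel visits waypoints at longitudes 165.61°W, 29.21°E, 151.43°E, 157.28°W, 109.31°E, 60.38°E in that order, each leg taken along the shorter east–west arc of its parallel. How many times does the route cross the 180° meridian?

3

Leg 1: -165.61° → +29.21°, shortest Δλ = -165.18° (west) — crosses 180°.
Leg 2: +29.21° → +151.43°, shortest Δλ = 122.22° (east) — does not cross 180°.
Leg 3: +151.43° → -157.28°, shortest Δλ = 51.29° (east) — crosses 180°.
Leg 4: -157.28° → +109.31°, shortest Δλ = -93.41° (west) — crosses 180°.
Leg 5: +109.31° → +60.38°, shortest Δλ = -48.93° (west) — does not cross 180°.
Total crossings: 3.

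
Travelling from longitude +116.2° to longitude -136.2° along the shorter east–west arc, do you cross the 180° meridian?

Yes

Naïve |-136.2 − 116.2| = 252.4° > 180°, so the shorter arc goes the other way round — across 180°.
Signed shortest Δλ = ((-136.2 − 116.2 + 180) mod 360) − 180 = 107.6°.
Going east by 107.6° from +116.2° passes through 180° before reaching -136.2°.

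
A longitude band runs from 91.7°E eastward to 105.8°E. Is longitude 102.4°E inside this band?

Yes

Band width going east from +91.7° to +105.8°: ((105.8 − 91.7) mod 360) = 14.1°.
Offset of +102.4° east of the west edge: ((102.4 − 91.7) mod 360) = 10.7°.
10.7° ≤ 14.1° ⇒ inside.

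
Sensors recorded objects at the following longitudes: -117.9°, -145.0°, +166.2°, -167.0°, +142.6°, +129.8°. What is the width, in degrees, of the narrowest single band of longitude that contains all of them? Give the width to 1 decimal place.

Sort the longitudes: -167.0°, -145.0°, -117.9°, +129.8°, +142.6°, +166.2°.
Eastward gaps between consecutive values (wrapping around): 22.0°, 27.1°, 247.7°, 12.8°, 23.6°, 26.8°.
Largest gap = 247.7° ⇒ minimal covering band is its complement: 360° − 247.7° = 112.3°.
Band runs from +129.8° eastward to -117.9°, crossing the antimeridian.

112.3°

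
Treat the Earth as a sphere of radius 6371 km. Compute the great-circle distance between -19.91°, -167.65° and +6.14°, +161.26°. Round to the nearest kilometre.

4467 km

Δλ = 161.26 − -167.65 = 328.91°; wrapped into (−180°, 180°]: -31.09°.
Δφ = 6.14 − -19.91 = 26.05°.
a = sin²(Δφ/2) + cos φ₁ · cos φ₂ · sin²(Δλ/2) = 0.117936.
c = 2·atan2(√a, √(1−a)) = 0.70111 rad → d = 6371·c ≈ 4466.75 km.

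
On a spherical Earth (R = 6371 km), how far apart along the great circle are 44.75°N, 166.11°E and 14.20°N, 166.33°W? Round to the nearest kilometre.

Δλ = -166.33 − 166.11 = -332.44°; wrapped into (−180°, 180°]: 27.56°.
Δφ = 14.20 − 44.75 = -30.55°.
a = sin²(Δφ/2) + cos φ₁ · cos φ₂ · sin²(Δλ/2) = 0.108469.
c = 2·atan2(√a, √(1−a)) = 0.67122 rad → d = 6371·c ≈ 4276.37 km.

4276 km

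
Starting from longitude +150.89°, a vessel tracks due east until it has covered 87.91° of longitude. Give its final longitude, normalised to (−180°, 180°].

Start at +150.89°; shift +87.91° → +238.80°.
+238.80° lies outside (−180°, 180°]; subtract 360° → -121.20°.

-121.20°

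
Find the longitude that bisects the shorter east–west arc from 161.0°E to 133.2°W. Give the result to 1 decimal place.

166.1°W

Signed shortest Δλ from +161.0° to -133.2° is +65.8°.
Midpoint longitude = +161.0° + (+65.8°)/2 = +161.0° + 32.9° = +193.9°.
Normalise into (−180°, 180°]: -166.1°.
(The naïve average (+161.0 + -133.2)/2 = 13.9° is on the wrong side of the globe.)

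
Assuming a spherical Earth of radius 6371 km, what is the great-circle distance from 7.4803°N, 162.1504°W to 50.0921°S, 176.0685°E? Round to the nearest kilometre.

Δλ = 176.0685 − -162.1504 = 338.2189°; wrapped into (−180°, 180°]: -21.7811°.
Δφ = -50.0921 − 7.4803 = -57.5724°.
a = sin²(Δφ/2) + cos φ₁ · cos φ₂ · sin²(Δλ/2) = 0.254589.
c = 2·atan2(√a, √(1−a)) = 1.05776 rad → d = 6371·c ≈ 6739.01 km.

6739 km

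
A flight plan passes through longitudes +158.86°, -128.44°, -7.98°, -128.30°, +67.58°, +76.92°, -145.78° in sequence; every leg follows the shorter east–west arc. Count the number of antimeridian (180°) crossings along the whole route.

3

Leg 1: +158.86° → -128.44°, shortest Δλ = 72.7° (east) — crosses 180°.
Leg 2: -128.44° → -7.98°, shortest Δλ = 120.46° (east) — does not cross 180°.
Leg 3: -7.98° → -128.30°, shortest Δλ = -120.32° (west) — does not cross 180°.
Leg 4: -128.30° → +67.58°, shortest Δλ = -164.12° (west) — crosses 180°.
Leg 5: +67.58° → +76.92°, shortest Δλ = 9.34° (east) — does not cross 180°.
Leg 6: +76.92° → -145.78°, shortest Δλ = 137.3° (east) — crosses 180°.
Total crossings: 3.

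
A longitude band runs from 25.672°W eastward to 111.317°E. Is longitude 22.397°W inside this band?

Band width going east from -25.672° to +111.317°: ((111.317 − -25.672) mod 360) = 136.989°.
Offset of -22.397° east of the west edge: ((-22.397 − -25.672) mod 360) = 3.275°.
3.275° ≤ 136.989° ⇒ inside.

Yes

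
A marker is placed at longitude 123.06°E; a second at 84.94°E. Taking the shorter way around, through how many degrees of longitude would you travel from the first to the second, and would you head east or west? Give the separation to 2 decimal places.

Raw difference: 84.94 − 123.06 = -38.12°.
Normalise into (−180°, 180°]: -38.12° stays -38.12°.
Negative ⇒ the second point lies to the west; separation 38.12°.

38.12° west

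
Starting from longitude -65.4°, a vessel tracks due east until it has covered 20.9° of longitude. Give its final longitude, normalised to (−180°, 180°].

Start at -65.4°; shift +20.9° → -44.5°.
-44.5° already lies in (−180°, 180°].

-44.5°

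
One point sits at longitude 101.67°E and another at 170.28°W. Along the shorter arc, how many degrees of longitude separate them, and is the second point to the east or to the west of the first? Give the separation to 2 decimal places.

88.05° east

Raw difference: -170.28 − 101.67 = -271.95°.
Normalise into (−180°, 180°]: -271.95° + 360° = 88.05°.
Positive ⇒ the second point lies to the east; separation 88.05°.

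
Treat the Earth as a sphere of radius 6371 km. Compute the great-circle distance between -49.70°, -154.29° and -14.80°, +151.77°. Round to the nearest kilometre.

Δλ = 151.77 − -154.29 = 306.06°; wrapped into (−180°, 180°]: -53.94°.
Δφ = -14.80 − -49.70 = 34.90°.
a = sin²(Δφ/2) + cos φ₁ · cos φ₂ · sin²(Δλ/2) = 0.218545.
c = 2·atan2(√a, √(1−a)) = 0.97289 rad → d = 6371·c ≈ 6198.30 km.

6198 km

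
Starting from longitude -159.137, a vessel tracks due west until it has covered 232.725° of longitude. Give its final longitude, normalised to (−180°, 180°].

Start at -159.137°; shift −232.725° → -391.862°.
-391.862° lies outside (−180°, 180°]; add 360° → -31.862°.

-31.862°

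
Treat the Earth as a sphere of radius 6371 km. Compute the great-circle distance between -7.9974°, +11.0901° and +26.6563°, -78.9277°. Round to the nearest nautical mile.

Δλ = -78.9277 − 11.0901 = -90.0178°.
Δφ = 26.6563 − -7.9974 = 34.6537°.
a = sin²(Δφ/2) + cos φ₁ · cos φ₂ · sin²(Δλ/2) = 0.531347.
c = 2·atan2(√a, √(1−a)) = 1.63353 rad → d = 6371·c ≈ 10407.22 km ≈ 5619.45 nmi.

5619 nmi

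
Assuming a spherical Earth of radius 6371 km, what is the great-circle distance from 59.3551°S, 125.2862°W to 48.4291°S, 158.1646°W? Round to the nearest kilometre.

2438 km

Δλ = -158.1646 − -125.2862 = -32.8784°.
Δφ = -48.4291 − -59.3551 = 10.9260°.
a = sin²(Δφ/2) + cos φ₁ · cos φ₂ · sin²(Δλ/2) = 0.036151.
c = 2·atan2(√a, √(1−a)) = 0.38260 rad → d = 6371·c ≈ 2437.52 km.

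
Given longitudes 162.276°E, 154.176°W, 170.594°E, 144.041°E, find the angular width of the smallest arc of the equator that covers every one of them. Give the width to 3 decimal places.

Sort the longitudes: -154.176°, +144.041°, +162.276°, +170.594°.
Eastward gaps between consecutive values (wrapping around): 298.217°, 18.235°, 8.318°, 35.230°.
Largest gap = 298.217° ⇒ minimal covering band is its complement: 360° − 298.217° = 61.783°.
Band runs from +144.041° eastward to -154.176°, crossing the antimeridian.

61.783°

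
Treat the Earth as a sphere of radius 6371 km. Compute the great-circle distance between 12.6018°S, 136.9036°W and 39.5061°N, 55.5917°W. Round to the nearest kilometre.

10167 km

Δλ = -55.5917 − -136.9036 = 81.3119°.
Δφ = 39.5061 − -12.6018 = 52.1079°.
a = sin²(Δφ/2) + cos φ₁ · cos φ₂ · sin²(Δλ/2) = 0.512527.
c = 2·atan2(√a, √(1−a)) = 1.59585 rad → d = 6371·c ≈ 10167.17 km.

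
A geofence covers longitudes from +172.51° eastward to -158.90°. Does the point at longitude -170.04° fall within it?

Band width going east from +172.51° to -158.90°: ((-158.90 − 172.51) mod 360) = 28.59°.
Offset of -170.04° east of the west edge: ((-170.04 − 172.51) mod 360) = 17.45°.
17.45° ≤ 28.59° ⇒ inside.

Yes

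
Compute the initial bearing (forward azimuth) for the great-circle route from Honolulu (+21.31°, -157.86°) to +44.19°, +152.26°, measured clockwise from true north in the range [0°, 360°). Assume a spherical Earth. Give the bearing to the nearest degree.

311°

Δλ = 152.26 − -157.86 = 310.12°; wrapped into (−180°, 180°]: -49.88°.
θ = atan2( sin Δλ · cos φ₂ , cos φ₁ · sin φ₂ − sin φ₁ · cos φ₂ · cos Δλ )
  = atan2(-0.54831, 0.48147) = -48.714° → normalised to [0°, 360°): 311.286°.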